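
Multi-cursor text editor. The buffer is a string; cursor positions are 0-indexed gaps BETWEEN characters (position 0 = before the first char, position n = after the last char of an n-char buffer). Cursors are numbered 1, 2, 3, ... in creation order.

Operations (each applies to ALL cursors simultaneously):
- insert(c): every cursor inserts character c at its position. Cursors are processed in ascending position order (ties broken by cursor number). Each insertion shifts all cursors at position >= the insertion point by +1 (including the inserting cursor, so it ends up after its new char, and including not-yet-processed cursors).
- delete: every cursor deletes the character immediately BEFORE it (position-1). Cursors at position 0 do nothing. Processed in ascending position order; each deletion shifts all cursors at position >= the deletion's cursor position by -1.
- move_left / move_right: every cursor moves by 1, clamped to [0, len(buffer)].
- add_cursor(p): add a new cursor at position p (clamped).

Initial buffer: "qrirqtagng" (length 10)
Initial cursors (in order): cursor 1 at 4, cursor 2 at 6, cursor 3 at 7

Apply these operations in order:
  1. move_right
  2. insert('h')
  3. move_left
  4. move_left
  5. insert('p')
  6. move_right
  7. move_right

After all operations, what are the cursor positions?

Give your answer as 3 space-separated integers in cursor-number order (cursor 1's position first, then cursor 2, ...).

After op 1 (move_right): buffer="qrirqtagng" (len 10), cursors c1@5 c2@7 c3@8, authorship ..........
After op 2 (insert('h')): buffer="qrirqhtahghng" (len 13), cursors c1@6 c2@9 c3@11, authorship .....1..2.3..
After op 3 (move_left): buffer="qrirqhtahghng" (len 13), cursors c1@5 c2@8 c3@10, authorship .....1..2.3..
After op 4 (move_left): buffer="qrirqhtahghng" (len 13), cursors c1@4 c2@7 c3@9, authorship .....1..2.3..
After op 5 (insert('p')): buffer="qrirpqhtpahpghng" (len 16), cursors c1@5 c2@9 c3@12, authorship ....1.1.2.23.3..
After op 6 (move_right): buffer="qrirpqhtpahpghng" (len 16), cursors c1@6 c2@10 c3@13, authorship ....1.1.2.23.3..
After op 7 (move_right): buffer="qrirpqhtpahpghng" (len 16), cursors c1@7 c2@11 c3@14, authorship ....1.1.2.23.3..

Answer: 7 11 14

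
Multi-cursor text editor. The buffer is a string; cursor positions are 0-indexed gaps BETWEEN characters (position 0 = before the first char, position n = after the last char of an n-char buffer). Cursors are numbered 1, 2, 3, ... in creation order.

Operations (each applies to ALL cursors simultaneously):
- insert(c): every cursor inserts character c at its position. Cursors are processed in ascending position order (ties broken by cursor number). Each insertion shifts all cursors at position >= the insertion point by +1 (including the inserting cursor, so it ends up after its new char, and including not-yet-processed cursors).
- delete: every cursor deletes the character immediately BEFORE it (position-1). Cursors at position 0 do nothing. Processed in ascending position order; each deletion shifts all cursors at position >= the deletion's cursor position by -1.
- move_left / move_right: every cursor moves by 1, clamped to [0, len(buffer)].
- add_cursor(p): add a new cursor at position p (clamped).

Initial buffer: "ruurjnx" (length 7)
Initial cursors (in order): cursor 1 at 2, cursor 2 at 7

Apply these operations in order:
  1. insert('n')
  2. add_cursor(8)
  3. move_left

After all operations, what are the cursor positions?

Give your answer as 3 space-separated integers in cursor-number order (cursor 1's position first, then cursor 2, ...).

After op 1 (insert('n')): buffer="runurjnxn" (len 9), cursors c1@3 c2@9, authorship ..1.....2
After op 2 (add_cursor(8)): buffer="runurjnxn" (len 9), cursors c1@3 c3@8 c2@9, authorship ..1.....2
After op 3 (move_left): buffer="runurjnxn" (len 9), cursors c1@2 c3@7 c2@8, authorship ..1.....2

Answer: 2 8 7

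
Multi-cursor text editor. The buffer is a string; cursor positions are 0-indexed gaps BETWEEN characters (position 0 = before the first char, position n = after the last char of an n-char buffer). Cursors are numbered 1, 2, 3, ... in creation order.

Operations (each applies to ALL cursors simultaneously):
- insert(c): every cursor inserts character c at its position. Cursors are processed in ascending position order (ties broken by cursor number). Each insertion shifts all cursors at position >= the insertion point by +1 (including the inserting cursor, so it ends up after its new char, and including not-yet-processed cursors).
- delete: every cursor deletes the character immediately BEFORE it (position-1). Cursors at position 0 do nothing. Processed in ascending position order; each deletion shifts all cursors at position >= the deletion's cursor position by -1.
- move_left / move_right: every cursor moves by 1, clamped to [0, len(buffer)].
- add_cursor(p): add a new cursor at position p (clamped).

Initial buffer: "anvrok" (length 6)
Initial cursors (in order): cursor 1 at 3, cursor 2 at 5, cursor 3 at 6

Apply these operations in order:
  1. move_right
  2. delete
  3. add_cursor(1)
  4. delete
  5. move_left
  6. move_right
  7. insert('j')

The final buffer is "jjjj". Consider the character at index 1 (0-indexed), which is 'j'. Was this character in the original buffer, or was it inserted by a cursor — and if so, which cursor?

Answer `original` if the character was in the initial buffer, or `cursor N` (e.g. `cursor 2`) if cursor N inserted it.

After op 1 (move_right): buffer="anvrok" (len 6), cursors c1@4 c2@6 c3@6, authorship ......
After op 2 (delete): buffer="anv" (len 3), cursors c1@3 c2@3 c3@3, authorship ...
After op 3 (add_cursor(1)): buffer="anv" (len 3), cursors c4@1 c1@3 c2@3 c3@3, authorship ...
After op 4 (delete): buffer="" (len 0), cursors c1@0 c2@0 c3@0 c4@0, authorship 
After op 5 (move_left): buffer="" (len 0), cursors c1@0 c2@0 c3@0 c4@0, authorship 
After op 6 (move_right): buffer="" (len 0), cursors c1@0 c2@0 c3@0 c4@0, authorship 
After op 7 (insert('j')): buffer="jjjj" (len 4), cursors c1@4 c2@4 c3@4 c4@4, authorship 1234
Authorship (.=original, N=cursor N): 1 2 3 4
Index 1: author = 2

Answer: cursor 2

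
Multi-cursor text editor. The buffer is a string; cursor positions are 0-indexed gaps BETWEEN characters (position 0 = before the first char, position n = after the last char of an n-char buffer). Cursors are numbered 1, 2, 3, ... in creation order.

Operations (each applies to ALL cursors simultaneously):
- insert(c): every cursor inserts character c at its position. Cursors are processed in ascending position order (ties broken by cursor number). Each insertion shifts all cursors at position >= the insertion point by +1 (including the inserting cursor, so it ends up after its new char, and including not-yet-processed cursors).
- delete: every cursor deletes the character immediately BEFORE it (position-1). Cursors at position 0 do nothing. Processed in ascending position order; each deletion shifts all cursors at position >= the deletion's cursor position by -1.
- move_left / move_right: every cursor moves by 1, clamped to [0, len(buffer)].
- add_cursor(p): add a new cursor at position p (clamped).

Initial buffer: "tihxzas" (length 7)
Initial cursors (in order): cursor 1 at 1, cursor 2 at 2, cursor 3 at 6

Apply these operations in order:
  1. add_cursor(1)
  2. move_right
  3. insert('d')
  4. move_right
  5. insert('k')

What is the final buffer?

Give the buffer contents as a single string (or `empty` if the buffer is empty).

Answer: tiddhkkdxkzasdk

Derivation:
After op 1 (add_cursor(1)): buffer="tihxzas" (len 7), cursors c1@1 c4@1 c2@2 c3@6, authorship .......
After op 2 (move_right): buffer="tihxzas" (len 7), cursors c1@2 c4@2 c2@3 c3@7, authorship .......
After op 3 (insert('d')): buffer="tiddhdxzasd" (len 11), cursors c1@4 c4@4 c2@6 c3@11, authorship ..14.2....3
After op 4 (move_right): buffer="tiddhdxzasd" (len 11), cursors c1@5 c4@5 c2@7 c3@11, authorship ..14.2....3
After op 5 (insert('k')): buffer="tiddhkkdxkzasdk" (len 15), cursors c1@7 c4@7 c2@10 c3@15, authorship ..14.142.2...33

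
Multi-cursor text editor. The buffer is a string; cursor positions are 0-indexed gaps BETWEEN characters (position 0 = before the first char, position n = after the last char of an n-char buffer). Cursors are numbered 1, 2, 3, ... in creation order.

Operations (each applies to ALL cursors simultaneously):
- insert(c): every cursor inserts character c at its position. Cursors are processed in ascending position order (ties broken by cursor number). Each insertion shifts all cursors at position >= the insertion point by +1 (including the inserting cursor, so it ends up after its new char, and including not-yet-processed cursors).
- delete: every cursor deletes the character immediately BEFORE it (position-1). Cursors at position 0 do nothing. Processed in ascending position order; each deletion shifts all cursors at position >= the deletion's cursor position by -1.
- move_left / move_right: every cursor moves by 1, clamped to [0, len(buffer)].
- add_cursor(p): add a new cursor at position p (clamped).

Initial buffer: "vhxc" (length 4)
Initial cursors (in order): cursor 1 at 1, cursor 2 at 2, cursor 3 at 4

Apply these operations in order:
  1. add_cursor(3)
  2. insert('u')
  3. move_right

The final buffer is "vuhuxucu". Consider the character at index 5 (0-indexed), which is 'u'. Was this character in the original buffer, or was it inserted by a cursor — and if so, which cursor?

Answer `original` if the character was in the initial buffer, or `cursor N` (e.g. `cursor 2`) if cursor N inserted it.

Answer: cursor 4

Derivation:
After op 1 (add_cursor(3)): buffer="vhxc" (len 4), cursors c1@1 c2@2 c4@3 c3@4, authorship ....
After op 2 (insert('u')): buffer="vuhuxucu" (len 8), cursors c1@2 c2@4 c4@6 c3@8, authorship .1.2.4.3
After op 3 (move_right): buffer="vuhuxucu" (len 8), cursors c1@3 c2@5 c4@7 c3@8, authorship .1.2.4.3
Authorship (.=original, N=cursor N): . 1 . 2 . 4 . 3
Index 5: author = 4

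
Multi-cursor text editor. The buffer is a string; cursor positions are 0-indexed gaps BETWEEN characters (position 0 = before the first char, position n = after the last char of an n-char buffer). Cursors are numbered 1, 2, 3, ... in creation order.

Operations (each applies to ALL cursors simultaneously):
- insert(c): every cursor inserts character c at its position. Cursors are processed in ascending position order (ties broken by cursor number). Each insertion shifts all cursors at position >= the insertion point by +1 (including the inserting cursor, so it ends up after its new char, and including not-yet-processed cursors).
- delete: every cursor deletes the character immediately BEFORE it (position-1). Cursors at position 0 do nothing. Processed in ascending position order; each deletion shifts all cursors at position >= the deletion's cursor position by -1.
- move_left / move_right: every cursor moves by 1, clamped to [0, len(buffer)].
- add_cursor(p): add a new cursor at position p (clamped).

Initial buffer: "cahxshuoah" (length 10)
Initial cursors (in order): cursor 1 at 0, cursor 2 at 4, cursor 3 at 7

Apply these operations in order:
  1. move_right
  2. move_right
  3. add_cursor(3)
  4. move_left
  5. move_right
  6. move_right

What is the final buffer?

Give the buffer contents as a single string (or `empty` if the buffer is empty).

Answer: cahxshuoah

Derivation:
After op 1 (move_right): buffer="cahxshuoah" (len 10), cursors c1@1 c2@5 c3@8, authorship ..........
After op 2 (move_right): buffer="cahxshuoah" (len 10), cursors c1@2 c2@6 c3@9, authorship ..........
After op 3 (add_cursor(3)): buffer="cahxshuoah" (len 10), cursors c1@2 c4@3 c2@6 c3@9, authorship ..........
After op 4 (move_left): buffer="cahxshuoah" (len 10), cursors c1@1 c4@2 c2@5 c3@8, authorship ..........
After op 5 (move_right): buffer="cahxshuoah" (len 10), cursors c1@2 c4@3 c2@6 c3@9, authorship ..........
After op 6 (move_right): buffer="cahxshuoah" (len 10), cursors c1@3 c4@4 c2@7 c3@10, authorship ..........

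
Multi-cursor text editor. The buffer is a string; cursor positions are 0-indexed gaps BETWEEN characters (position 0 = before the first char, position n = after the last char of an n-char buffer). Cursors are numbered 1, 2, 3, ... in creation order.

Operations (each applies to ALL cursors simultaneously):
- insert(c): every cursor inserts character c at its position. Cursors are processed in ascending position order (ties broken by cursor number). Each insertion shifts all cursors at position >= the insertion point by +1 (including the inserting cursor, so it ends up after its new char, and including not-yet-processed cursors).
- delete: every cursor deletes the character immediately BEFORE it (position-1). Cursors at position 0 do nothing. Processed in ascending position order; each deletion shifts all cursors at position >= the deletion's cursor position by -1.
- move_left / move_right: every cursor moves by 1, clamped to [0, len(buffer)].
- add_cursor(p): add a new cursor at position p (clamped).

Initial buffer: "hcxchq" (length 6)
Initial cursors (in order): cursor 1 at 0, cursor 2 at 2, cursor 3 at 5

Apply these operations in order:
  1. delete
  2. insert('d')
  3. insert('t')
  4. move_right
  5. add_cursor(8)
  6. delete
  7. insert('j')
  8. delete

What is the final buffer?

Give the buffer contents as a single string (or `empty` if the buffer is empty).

After op 1 (delete): buffer="hxcq" (len 4), cursors c1@0 c2@1 c3@3, authorship ....
After op 2 (insert('d')): buffer="dhdxcdq" (len 7), cursors c1@1 c2@3 c3@6, authorship 1.2..3.
After op 3 (insert('t')): buffer="dthdtxcdtq" (len 10), cursors c1@2 c2@5 c3@9, authorship 11.22..33.
After op 4 (move_right): buffer="dthdtxcdtq" (len 10), cursors c1@3 c2@6 c3@10, authorship 11.22..33.
After op 5 (add_cursor(8)): buffer="dthdtxcdtq" (len 10), cursors c1@3 c2@6 c4@8 c3@10, authorship 11.22..33.
After op 6 (delete): buffer="dtdtct" (len 6), cursors c1@2 c2@4 c4@5 c3@6, authorship 1122.3
After op 7 (insert('j')): buffer="dtjdtjcjtj" (len 10), cursors c1@3 c2@6 c4@8 c3@10, authorship 111222.433
After op 8 (delete): buffer="dtdtct" (len 6), cursors c1@2 c2@4 c4@5 c3@6, authorship 1122.3

Answer: dtdtct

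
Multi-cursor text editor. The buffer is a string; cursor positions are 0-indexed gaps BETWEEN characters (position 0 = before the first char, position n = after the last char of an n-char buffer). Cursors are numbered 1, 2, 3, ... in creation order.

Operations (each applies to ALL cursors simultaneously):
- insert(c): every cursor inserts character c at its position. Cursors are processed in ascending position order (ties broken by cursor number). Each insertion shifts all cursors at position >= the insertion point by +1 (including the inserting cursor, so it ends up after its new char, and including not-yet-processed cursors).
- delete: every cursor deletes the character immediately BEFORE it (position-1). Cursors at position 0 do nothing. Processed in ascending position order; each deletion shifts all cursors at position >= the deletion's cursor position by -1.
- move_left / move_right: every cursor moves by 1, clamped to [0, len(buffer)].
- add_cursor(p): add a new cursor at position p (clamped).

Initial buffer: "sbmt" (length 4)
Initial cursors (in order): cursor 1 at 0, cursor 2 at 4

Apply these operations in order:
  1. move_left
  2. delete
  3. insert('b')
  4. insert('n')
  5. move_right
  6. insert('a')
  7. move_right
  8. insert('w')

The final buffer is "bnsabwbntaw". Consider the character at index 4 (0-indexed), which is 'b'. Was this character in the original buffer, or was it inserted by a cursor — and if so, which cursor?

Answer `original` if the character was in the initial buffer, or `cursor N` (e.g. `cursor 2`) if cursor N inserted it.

Answer: original

Derivation:
After op 1 (move_left): buffer="sbmt" (len 4), cursors c1@0 c2@3, authorship ....
After op 2 (delete): buffer="sbt" (len 3), cursors c1@0 c2@2, authorship ...
After op 3 (insert('b')): buffer="bsbbt" (len 5), cursors c1@1 c2@4, authorship 1..2.
After op 4 (insert('n')): buffer="bnsbbnt" (len 7), cursors c1@2 c2@6, authorship 11..22.
After op 5 (move_right): buffer="bnsbbnt" (len 7), cursors c1@3 c2@7, authorship 11..22.
After op 6 (insert('a')): buffer="bnsabbnta" (len 9), cursors c1@4 c2@9, authorship 11.1.22.2
After op 7 (move_right): buffer="bnsabbnta" (len 9), cursors c1@5 c2@9, authorship 11.1.22.2
After op 8 (insert('w')): buffer="bnsabwbntaw" (len 11), cursors c1@6 c2@11, authorship 11.1.122.22
Authorship (.=original, N=cursor N): 1 1 . 1 . 1 2 2 . 2 2
Index 4: author = original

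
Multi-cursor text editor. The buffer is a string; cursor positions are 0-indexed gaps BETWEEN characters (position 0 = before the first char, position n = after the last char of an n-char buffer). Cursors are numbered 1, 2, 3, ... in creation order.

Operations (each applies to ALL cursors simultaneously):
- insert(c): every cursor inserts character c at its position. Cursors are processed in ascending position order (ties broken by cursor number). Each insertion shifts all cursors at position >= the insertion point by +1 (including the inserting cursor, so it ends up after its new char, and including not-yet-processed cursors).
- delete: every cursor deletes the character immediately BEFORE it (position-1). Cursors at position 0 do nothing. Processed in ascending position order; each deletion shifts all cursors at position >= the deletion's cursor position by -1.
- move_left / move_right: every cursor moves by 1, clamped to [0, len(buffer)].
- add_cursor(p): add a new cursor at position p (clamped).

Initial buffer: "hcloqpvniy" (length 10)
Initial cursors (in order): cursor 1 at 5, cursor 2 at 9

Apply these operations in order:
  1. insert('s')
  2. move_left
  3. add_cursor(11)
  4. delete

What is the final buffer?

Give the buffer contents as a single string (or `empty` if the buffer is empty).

After op 1 (insert('s')): buffer="hcloqspvnisy" (len 12), cursors c1@6 c2@11, authorship .....1....2.
After op 2 (move_left): buffer="hcloqspvnisy" (len 12), cursors c1@5 c2@10, authorship .....1....2.
After op 3 (add_cursor(11)): buffer="hcloqspvnisy" (len 12), cursors c1@5 c2@10 c3@11, authorship .....1....2.
After op 4 (delete): buffer="hclospvny" (len 9), cursors c1@4 c2@8 c3@8, authorship ....1....

Answer: hclospvny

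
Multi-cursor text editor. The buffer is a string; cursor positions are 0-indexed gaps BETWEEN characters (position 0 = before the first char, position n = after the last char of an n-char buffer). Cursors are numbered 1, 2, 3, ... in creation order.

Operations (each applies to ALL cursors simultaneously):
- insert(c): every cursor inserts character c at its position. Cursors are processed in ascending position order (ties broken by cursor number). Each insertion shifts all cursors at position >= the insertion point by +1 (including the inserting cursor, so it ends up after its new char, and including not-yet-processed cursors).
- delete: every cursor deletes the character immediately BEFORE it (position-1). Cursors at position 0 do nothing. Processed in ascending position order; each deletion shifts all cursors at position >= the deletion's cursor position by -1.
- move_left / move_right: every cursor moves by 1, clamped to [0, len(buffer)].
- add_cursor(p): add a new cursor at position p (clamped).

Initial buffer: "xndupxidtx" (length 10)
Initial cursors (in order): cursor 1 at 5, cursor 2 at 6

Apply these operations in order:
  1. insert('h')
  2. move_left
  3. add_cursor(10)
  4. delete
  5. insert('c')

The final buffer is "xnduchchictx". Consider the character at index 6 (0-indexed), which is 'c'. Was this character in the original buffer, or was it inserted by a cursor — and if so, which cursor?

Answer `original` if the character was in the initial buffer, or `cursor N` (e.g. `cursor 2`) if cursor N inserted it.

After op 1 (insert('h')): buffer="xnduphxhidtx" (len 12), cursors c1@6 c2@8, authorship .....1.2....
After op 2 (move_left): buffer="xnduphxhidtx" (len 12), cursors c1@5 c2@7, authorship .....1.2....
After op 3 (add_cursor(10)): buffer="xnduphxhidtx" (len 12), cursors c1@5 c2@7 c3@10, authorship .....1.2....
After op 4 (delete): buffer="xnduhhitx" (len 9), cursors c1@4 c2@5 c3@7, authorship ....12...
After op 5 (insert('c')): buffer="xnduchchictx" (len 12), cursors c1@5 c2@7 c3@10, authorship ....1122.3..
Authorship (.=original, N=cursor N): . . . . 1 1 2 2 . 3 . .
Index 6: author = 2

Answer: cursor 2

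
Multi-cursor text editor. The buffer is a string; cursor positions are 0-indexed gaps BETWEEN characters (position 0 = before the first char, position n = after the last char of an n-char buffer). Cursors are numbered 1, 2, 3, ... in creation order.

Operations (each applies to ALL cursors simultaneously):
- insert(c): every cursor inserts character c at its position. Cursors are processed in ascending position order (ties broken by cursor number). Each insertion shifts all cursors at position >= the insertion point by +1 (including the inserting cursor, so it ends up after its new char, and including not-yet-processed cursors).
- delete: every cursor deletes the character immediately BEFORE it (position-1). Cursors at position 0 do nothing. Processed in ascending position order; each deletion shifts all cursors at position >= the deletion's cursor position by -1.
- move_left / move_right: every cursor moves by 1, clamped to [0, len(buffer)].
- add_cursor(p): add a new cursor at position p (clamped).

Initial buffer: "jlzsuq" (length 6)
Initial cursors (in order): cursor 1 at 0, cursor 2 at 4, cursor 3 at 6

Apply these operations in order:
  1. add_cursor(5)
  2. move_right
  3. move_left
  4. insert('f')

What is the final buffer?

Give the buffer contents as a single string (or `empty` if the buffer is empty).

After op 1 (add_cursor(5)): buffer="jlzsuq" (len 6), cursors c1@0 c2@4 c4@5 c3@6, authorship ......
After op 2 (move_right): buffer="jlzsuq" (len 6), cursors c1@1 c2@5 c3@6 c4@6, authorship ......
After op 3 (move_left): buffer="jlzsuq" (len 6), cursors c1@0 c2@4 c3@5 c4@5, authorship ......
After op 4 (insert('f')): buffer="fjlzsfuffq" (len 10), cursors c1@1 c2@6 c3@9 c4@9, authorship 1....2.34.

Answer: fjlzsfuffq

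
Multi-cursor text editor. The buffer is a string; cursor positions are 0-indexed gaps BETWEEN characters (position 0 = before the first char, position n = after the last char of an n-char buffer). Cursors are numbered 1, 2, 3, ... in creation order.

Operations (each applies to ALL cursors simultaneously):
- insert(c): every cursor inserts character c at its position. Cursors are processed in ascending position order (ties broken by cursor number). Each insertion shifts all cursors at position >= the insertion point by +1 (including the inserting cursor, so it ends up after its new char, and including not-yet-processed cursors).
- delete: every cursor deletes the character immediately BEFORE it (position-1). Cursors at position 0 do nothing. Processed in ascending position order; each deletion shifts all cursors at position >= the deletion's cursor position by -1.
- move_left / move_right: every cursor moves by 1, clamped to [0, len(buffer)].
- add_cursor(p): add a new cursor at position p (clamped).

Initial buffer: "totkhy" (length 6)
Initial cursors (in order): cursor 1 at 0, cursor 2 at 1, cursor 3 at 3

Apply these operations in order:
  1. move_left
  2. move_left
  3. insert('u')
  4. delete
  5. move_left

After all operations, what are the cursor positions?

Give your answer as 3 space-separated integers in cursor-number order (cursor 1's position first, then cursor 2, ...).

Answer: 0 0 0

Derivation:
After op 1 (move_left): buffer="totkhy" (len 6), cursors c1@0 c2@0 c3@2, authorship ......
After op 2 (move_left): buffer="totkhy" (len 6), cursors c1@0 c2@0 c3@1, authorship ......
After op 3 (insert('u')): buffer="uutuotkhy" (len 9), cursors c1@2 c2@2 c3@4, authorship 12.3.....
After op 4 (delete): buffer="totkhy" (len 6), cursors c1@0 c2@0 c3@1, authorship ......
After op 5 (move_left): buffer="totkhy" (len 6), cursors c1@0 c2@0 c3@0, authorship ......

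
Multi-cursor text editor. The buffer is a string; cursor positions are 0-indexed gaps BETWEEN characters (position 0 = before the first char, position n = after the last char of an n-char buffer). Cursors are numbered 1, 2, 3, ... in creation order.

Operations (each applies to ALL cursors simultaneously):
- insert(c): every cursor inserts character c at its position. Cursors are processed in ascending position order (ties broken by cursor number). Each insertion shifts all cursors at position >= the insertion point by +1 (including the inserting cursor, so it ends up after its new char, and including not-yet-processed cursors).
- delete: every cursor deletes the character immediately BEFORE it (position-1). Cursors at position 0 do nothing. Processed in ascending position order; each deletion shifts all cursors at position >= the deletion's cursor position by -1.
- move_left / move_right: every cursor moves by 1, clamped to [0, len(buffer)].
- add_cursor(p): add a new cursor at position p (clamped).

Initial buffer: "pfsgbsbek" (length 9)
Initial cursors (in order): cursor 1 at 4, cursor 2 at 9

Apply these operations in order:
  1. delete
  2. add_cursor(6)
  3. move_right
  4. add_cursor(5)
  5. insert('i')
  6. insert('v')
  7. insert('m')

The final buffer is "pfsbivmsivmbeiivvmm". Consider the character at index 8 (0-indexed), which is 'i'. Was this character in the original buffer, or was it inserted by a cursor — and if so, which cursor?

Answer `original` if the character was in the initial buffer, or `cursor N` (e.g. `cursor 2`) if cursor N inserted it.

After op 1 (delete): buffer="pfsbsbe" (len 7), cursors c1@3 c2@7, authorship .......
After op 2 (add_cursor(6)): buffer="pfsbsbe" (len 7), cursors c1@3 c3@6 c2@7, authorship .......
After op 3 (move_right): buffer="pfsbsbe" (len 7), cursors c1@4 c2@7 c3@7, authorship .......
After op 4 (add_cursor(5)): buffer="pfsbsbe" (len 7), cursors c1@4 c4@5 c2@7 c3@7, authorship .......
After op 5 (insert('i')): buffer="pfsbisibeii" (len 11), cursors c1@5 c4@7 c2@11 c3@11, authorship ....1.4..23
After op 6 (insert('v')): buffer="pfsbivsivbeiivv" (len 15), cursors c1@6 c4@9 c2@15 c3@15, authorship ....11.44..2323
After op 7 (insert('m')): buffer="pfsbivmsivmbeiivvmm" (len 19), cursors c1@7 c4@11 c2@19 c3@19, authorship ....111.444..232323
Authorship (.=original, N=cursor N): . . . . 1 1 1 . 4 4 4 . . 2 3 2 3 2 3
Index 8: author = 4

Answer: cursor 4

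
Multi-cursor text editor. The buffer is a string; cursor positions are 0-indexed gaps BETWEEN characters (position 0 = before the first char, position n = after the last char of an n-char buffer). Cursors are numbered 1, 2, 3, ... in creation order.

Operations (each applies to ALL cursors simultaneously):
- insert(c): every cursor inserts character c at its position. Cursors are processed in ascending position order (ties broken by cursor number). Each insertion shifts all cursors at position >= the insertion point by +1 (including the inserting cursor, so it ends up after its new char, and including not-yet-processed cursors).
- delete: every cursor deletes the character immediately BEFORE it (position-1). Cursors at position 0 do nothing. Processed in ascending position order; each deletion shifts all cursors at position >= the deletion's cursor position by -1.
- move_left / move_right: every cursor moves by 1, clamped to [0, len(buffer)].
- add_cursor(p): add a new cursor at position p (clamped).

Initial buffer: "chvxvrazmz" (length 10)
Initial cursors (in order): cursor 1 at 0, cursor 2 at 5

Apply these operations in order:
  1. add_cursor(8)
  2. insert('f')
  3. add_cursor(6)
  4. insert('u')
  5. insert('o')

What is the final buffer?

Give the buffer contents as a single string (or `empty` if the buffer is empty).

Answer: fuochvxvuofuorazfuomz

Derivation:
After op 1 (add_cursor(8)): buffer="chvxvrazmz" (len 10), cursors c1@0 c2@5 c3@8, authorship ..........
After op 2 (insert('f')): buffer="fchvxvfrazfmz" (len 13), cursors c1@1 c2@7 c3@11, authorship 1.....2...3..
After op 3 (add_cursor(6)): buffer="fchvxvfrazfmz" (len 13), cursors c1@1 c4@6 c2@7 c3@11, authorship 1.....2...3..
After op 4 (insert('u')): buffer="fuchvxvufurazfumz" (len 17), cursors c1@2 c4@8 c2@10 c3@15, authorship 11.....422...33..
After op 5 (insert('o')): buffer="fuochvxvuofuorazfuomz" (len 21), cursors c1@3 c4@10 c2@13 c3@19, authorship 111.....44222...333..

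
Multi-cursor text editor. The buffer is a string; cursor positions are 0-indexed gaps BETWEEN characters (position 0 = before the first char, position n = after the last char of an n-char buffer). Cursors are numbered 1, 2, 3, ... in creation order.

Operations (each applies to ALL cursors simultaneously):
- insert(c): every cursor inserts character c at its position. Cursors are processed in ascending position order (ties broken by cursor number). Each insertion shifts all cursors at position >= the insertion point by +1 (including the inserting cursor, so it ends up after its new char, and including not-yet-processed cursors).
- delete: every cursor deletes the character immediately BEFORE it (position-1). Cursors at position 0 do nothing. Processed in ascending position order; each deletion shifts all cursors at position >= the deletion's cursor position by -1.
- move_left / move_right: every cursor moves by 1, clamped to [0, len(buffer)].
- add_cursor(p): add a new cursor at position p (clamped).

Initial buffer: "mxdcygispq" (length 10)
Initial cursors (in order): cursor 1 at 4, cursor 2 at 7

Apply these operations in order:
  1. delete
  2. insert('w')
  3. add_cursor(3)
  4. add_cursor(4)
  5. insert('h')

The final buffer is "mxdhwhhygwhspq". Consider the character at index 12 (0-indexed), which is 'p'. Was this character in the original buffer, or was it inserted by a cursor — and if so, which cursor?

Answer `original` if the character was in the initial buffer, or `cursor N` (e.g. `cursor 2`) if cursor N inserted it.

Answer: original

Derivation:
After op 1 (delete): buffer="mxdygspq" (len 8), cursors c1@3 c2@5, authorship ........
After op 2 (insert('w')): buffer="mxdwygwspq" (len 10), cursors c1@4 c2@7, authorship ...1..2...
After op 3 (add_cursor(3)): buffer="mxdwygwspq" (len 10), cursors c3@3 c1@4 c2@7, authorship ...1..2...
After op 4 (add_cursor(4)): buffer="mxdwygwspq" (len 10), cursors c3@3 c1@4 c4@4 c2@7, authorship ...1..2...
After op 5 (insert('h')): buffer="mxdhwhhygwhspq" (len 14), cursors c3@4 c1@7 c4@7 c2@11, authorship ...3114..22...
Authorship (.=original, N=cursor N): . . . 3 1 1 4 . . 2 2 . . .
Index 12: author = original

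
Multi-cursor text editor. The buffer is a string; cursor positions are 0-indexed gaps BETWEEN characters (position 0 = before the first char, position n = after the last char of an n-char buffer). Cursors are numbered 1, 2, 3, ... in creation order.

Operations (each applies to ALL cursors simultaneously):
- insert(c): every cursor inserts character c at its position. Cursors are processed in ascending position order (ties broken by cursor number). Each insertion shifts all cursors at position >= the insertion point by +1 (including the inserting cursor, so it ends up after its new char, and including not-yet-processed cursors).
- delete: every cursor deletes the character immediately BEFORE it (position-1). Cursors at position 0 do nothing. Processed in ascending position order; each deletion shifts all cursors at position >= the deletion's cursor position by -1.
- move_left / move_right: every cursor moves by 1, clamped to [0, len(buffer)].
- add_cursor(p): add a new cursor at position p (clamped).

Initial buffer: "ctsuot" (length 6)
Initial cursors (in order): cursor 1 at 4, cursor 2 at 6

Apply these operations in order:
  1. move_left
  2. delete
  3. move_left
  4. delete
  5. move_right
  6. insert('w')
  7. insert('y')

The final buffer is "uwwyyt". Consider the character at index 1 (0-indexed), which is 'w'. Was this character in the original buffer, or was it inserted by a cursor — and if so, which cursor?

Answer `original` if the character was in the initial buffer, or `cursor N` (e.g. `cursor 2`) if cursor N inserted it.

After op 1 (move_left): buffer="ctsuot" (len 6), cursors c1@3 c2@5, authorship ......
After op 2 (delete): buffer="ctut" (len 4), cursors c1@2 c2@3, authorship ....
After op 3 (move_left): buffer="ctut" (len 4), cursors c1@1 c2@2, authorship ....
After op 4 (delete): buffer="ut" (len 2), cursors c1@0 c2@0, authorship ..
After op 5 (move_right): buffer="ut" (len 2), cursors c1@1 c2@1, authorship ..
After op 6 (insert('w')): buffer="uwwt" (len 4), cursors c1@3 c2@3, authorship .12.
After op 7 (insert('y')): buffer="uwwyyt" (len 6), cursors c1@5 c2@5, authorship .1212.
Authorship (.=original, N=cursor N): . 1 2 1 2 .
Index 1: author = 1

Answer: cursor 1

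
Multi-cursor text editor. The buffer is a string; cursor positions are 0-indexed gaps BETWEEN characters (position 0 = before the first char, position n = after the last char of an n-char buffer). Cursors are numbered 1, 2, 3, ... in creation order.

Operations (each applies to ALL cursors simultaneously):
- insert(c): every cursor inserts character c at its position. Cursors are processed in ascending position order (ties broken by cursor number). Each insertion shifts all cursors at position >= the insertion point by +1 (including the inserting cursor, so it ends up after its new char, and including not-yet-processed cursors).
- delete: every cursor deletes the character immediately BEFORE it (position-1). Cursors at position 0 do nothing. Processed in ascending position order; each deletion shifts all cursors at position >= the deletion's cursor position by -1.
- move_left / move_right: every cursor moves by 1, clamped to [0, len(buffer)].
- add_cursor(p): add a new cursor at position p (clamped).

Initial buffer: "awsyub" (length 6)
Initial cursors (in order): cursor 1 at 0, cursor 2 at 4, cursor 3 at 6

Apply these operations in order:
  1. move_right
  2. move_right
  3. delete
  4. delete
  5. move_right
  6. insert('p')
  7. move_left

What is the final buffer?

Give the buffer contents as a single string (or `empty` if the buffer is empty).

After op 1 (move_right): buffer="awsyub" (len 6), cursors c1@1 c2@5 c3@6, authorship ......
After op 2 (move_right): buffer="awsyub" (len 6), cursors c1@2 c2@6 c3@6, authorship ......
After op 3 (delete): buffer="asy" (len 3), cursors c1@1 c2@3 c3@3, authorship ...
After op 4 (delete): buffer="" (len 0), cursors c1@0 c2@0 c3@0, authorship 
After op 5 (move_right): buffer="" (len 0), cursors c1@0 c2@0 c3@0, authorship 
After op 6 (insert('p')): buffer="ppp" (len 3), cursors c1@3 c2@3 c3@3, authorship 123
After op 7 (move_left): buffer="ppp" (len 3), cursors c1@2 c2@2 c3@2, authorship 123

Answer: ppp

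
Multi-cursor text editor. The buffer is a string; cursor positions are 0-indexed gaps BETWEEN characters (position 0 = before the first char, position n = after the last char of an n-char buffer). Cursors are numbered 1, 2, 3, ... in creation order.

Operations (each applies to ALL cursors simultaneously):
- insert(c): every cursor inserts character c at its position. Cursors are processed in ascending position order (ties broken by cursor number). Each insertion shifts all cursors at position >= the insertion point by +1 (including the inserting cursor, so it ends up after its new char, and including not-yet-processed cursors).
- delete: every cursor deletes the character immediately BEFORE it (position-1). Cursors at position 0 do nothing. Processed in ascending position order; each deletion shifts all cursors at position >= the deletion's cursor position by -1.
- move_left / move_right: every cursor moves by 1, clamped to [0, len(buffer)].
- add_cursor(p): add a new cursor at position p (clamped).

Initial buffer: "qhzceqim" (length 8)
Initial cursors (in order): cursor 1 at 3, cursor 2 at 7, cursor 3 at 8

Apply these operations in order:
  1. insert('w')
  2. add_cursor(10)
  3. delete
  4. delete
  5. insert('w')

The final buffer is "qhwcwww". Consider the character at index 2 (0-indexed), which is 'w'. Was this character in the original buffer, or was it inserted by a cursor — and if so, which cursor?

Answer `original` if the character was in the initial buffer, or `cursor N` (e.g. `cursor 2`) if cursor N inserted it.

After op 1 (insert('w')): buffer="qhzwceqiwmw" (len 11), cursors c1@4 c2@9 c3@11, authorship ...1....2.3
After op 2 (add_cursor(10)): buffer="qhzwceqiwmw" (len 11), cursors c1@4 c2@9 c4@10 c3@11, authorship ...1....2.3
After op 3 (delete): buffer="qhzceqi" (len 7), cursors c1@3 c2@7 c3@7 c4@7, authorship .......
After op 4 (delete): buffer="qhc" (len 3), cursors c1@2 c2@3 c3@3 c4@3, authorship ...
After op 5 (insert('w')): buffer="qhwcwww" (len 7), cursors c1@3 c2@7 c3@7 c4@7, authorship ..1.234
Authorship (.=original, N=cursor N): . . 1 . 2 3 4
Index 2: author = 1

Answer: cursor 1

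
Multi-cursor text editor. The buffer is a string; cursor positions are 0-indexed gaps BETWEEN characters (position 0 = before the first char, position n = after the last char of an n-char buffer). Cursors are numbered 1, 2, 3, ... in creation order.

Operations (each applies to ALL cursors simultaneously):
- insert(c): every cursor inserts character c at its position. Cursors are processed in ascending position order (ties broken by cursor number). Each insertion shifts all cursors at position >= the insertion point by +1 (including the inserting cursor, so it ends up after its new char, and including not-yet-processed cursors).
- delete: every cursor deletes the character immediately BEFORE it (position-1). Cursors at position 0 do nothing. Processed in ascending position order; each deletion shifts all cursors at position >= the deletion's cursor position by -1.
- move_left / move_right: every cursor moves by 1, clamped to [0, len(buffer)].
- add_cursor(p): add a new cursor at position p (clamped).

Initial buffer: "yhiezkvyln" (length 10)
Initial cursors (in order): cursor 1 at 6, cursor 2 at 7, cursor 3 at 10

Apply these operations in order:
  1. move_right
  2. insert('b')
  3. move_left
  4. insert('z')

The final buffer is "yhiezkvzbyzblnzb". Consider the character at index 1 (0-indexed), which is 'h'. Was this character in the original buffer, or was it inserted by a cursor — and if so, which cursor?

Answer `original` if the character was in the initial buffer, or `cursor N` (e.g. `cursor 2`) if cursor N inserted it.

Answer: original

Derivation:
After op 1 (move_right): buffer="yhiezkvyln" (len 10), cursors c1@7 c2@8 c3@10, authorship ..........
After op 2 (insert('b')): buffer="yhiezkvbyblnb" (len 13), cursors c1@8 c2@10 c3@13, authorship .......1.2..3
After op 3 (move_left): buffer="yhiezkvbyblnb" (len 13), cursors c1@7 c2@9 c3@12, authorship .......1.2..3
After op 4 (insert('z')): buffer="yhiezkvzbyzblnzb" (len 16), cursors c1@8 c2@11 c3@15, authorship .......11.22..33
Authorship (.=original, N=cursor N): . . . . . . . 1 1 . 2 2 . . 3 3
Index 1: author = original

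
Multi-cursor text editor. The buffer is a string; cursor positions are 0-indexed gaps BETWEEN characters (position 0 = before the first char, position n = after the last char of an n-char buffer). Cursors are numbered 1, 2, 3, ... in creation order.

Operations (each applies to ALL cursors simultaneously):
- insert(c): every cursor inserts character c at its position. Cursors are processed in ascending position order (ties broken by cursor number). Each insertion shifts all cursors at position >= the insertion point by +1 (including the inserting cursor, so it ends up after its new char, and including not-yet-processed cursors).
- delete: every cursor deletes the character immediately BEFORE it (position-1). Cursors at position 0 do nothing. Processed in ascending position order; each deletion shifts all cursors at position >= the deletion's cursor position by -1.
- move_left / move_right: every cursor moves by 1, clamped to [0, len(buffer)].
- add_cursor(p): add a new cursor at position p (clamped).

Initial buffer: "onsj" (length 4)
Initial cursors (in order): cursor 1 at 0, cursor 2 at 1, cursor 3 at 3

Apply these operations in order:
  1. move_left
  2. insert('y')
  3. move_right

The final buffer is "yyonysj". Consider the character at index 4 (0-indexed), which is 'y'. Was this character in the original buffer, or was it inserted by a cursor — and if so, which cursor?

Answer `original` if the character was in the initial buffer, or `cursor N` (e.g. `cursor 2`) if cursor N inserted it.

Answer: cursor 3

Derivation:
After op 1 (move_left): buffer="onsj" (len 4), cursors c1@0 c2@0 c3@2, authorship ....
After op 2 (insert('y')): buffer="yyonysj" (len 7), cursors c1@2 c2@2 c3@5, authorship 12..3..
After op 3 (move_right): buffer="yyonysj" (len 7), cursors c1@3 c2@3 c3@6, authorship 12..3..
Authorship (.=original, N=cursor N): 1 2 . . 3 . .
Index 4: author = 3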